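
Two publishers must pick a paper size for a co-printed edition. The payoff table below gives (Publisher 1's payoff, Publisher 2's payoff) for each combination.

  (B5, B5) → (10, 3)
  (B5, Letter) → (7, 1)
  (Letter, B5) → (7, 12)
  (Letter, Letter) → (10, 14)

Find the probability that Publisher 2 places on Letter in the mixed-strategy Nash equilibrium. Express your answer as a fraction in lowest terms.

Publisher 2's mix q on B5 must make Publisher 1 indifferent between B5 and Letter.
Publisher 1's payoff from B5: 10q + 7(1−q). From Letter: 7q + 10(1−q).
Set equal: 3q = 3(1−q) → q = 3/6 = 1/2.
Probability on Letter is 1 − 1/2 = 1/2.

1/2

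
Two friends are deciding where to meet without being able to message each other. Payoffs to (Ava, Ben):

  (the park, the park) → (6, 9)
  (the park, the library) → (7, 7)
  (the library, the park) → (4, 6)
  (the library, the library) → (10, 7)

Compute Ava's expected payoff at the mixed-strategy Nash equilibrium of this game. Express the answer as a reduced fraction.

32/5

Ben mixes with probability q on the park, chosen so Ava is indifferent: 6q + 7(1−q) = 4q + 10(1−q) gives q = 3/5.
Ava's expected payoff (from either row, since indifferent) is 6·3/5 + 7·2/5 = 32/5.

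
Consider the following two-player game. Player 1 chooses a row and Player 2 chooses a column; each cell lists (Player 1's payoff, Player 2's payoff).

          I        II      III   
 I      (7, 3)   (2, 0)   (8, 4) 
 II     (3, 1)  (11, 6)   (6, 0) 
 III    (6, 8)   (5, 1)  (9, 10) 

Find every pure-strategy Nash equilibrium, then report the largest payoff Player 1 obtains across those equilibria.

Both II is a pure NE (Player 1: 11 ≥ 5; Player 2: 6 ≥ 1). Player 1 gets 11.
Both III is a pure NE (Player 1: 9 ≥ 8; Player 2: 10 ≥ 8). Player 1 gets 9.
Every other cell has a profitable deviation for at least one player. Highest of {11, 9} is 11.

11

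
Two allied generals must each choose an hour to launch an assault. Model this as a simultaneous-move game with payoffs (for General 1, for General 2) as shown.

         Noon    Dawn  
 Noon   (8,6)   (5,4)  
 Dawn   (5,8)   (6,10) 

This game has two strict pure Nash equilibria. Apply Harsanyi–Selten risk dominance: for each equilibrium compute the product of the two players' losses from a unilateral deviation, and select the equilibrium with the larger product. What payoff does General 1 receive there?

8

At both Noon: General 1 loses 8 − 5 = 3 by deviating; General 2 loses 6 − 4 = 2. Product = 3·2 = 6.
At both Dawn: General 1 loses 6 − 5 = 1 by deviating; General 2 loses 10 − 8 = 2. Product = 1·2 = 2.
6 > 2, so both Noon is risk-dominant. General 1's payoff there is 8.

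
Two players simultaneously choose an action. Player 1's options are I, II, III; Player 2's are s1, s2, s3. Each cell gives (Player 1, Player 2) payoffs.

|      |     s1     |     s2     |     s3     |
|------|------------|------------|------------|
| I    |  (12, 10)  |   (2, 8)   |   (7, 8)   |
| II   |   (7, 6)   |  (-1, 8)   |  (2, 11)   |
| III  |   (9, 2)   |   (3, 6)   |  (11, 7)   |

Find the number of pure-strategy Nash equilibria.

2

(I, s1): Player 1 gets 12 (best alternative 9); Player 2 gets 10 (best alternative 8). Neither deviates — NE.
(III, s3): Player 1 gets 11 (best alternative 7); Player 2 gets 7 (best alternative 6). Neither deviates — NE.
(II, s2) is not a NE: Player 1 would switch to III (3 > -1).
No other cell survives both best-response checks, so there are 2 pure NE.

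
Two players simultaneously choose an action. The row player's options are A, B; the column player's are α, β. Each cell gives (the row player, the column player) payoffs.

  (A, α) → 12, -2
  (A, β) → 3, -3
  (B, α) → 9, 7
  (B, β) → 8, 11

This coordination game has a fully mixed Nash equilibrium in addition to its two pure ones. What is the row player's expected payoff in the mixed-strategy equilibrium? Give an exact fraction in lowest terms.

The column player mixes with probability q on α, chosen so the row player is indifferent: 12q + 3(1−q) = 9q + 8(1−q) gives q = 5/8.
The row player's expected payoff (from either row, since indifferent) is 12·5/8 + 3·3/8 = 69/8.

69/8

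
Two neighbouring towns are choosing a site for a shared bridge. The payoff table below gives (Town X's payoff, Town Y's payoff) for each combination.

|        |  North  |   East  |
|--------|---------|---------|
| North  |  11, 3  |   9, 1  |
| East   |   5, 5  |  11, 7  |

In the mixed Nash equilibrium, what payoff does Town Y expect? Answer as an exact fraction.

4

Town X mixes with probability p on North, chosen so Town Y is indifferent: 3p + 5(1−p) = 1p + 7(1−p) gives p = 1/2.
Town Y's expected payoff is 3·1/2 + 5·1/2 = 4.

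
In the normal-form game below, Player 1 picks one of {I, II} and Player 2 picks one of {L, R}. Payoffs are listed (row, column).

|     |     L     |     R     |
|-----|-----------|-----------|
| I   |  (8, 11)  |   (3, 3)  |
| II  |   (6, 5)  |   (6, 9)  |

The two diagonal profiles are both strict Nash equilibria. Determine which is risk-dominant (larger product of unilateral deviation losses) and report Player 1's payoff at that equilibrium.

At (I, L): Player 1 loses 8 − 6 = 2 by deviating; Player 2 loses 11 − 3 = 8. Product = 2·8 = 16.
At (II, R): Player 1 loses 6 − 3 = 3 by deviating; Player 2 loses 9 − 5 = 4. Product = 3·4 = 12.
16 > 12, so (I, L) is risk-dominant. Player 1's payoff there is 8.

8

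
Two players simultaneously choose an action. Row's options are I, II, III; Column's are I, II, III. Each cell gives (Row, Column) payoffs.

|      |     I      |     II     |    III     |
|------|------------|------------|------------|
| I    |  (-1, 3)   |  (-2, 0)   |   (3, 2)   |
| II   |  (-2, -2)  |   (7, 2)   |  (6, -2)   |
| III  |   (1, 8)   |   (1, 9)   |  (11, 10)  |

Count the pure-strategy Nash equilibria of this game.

2

Both II: Row gets 7 (best alternative 1); Column gets 2 (best alternative -2). Neither deviates — NE.
Both III: Row gets 11 (best alternative 6); Column gets 10 (best alternative 9). Neither deviates — NE.
Both I is not a NE: Row would switch to III (1 > -1).
No other cell survives both best-response checks, so there are 2 pure NE.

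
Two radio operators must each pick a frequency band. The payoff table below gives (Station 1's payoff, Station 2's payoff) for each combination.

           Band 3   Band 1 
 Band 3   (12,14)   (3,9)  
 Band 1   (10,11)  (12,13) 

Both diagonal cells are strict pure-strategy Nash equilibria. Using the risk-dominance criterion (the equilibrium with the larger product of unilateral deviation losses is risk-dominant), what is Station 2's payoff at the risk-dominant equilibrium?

13

At both Band 3: Station 1 loses 12 − 10 = 2 by deviating; Station 2 loses 14 − 9 = 5. Product = 2·5 = 10.
At both Band 1: Station 1 loses 12 − 3 = 9 by deviating; Station 2 loses 13 − 11 = 2. Product = 9·2 = 18.
18 > 10, so both Band 1 is risk-dominant. Station 2's payoff there is 13.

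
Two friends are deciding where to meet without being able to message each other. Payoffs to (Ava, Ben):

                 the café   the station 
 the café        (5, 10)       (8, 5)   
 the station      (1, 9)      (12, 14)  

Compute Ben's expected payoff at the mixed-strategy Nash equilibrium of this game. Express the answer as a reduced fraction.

Ava mixes with probability p on the café, chosen so Ben is indifferent: 10p + 9(1−p) = 5p + 14(1−p) gives p = 1/2.
Ben's expected payoff is 10·1/2 + 9·1/2 = 19/2.

19/2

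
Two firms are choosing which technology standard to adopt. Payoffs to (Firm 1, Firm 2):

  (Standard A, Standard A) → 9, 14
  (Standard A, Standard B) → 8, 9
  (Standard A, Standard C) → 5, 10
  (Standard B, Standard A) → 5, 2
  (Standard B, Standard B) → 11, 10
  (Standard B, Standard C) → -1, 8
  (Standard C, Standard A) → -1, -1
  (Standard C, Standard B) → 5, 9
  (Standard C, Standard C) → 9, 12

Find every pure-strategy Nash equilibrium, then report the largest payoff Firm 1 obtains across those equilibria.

11

Both Standard A is a pure NE (Firm 1: 9 ≥ 5; Firm 2: 14 ≥ 10). Firm 1 gets 9.
Both Standard B is a pure NE (Firm 1: 11 ≥ 8; Firm 2: 10 ≥ 8). Firm 1 gets 11.
Both Standard C is a pure NE (Firm 1: 9 ≥ 5; Firm 2: 12 ≥ 9). Firm 1 gets 9.
Every other cell has a profitable deviation for at least one player. Highest of {9, 11, 9} is 11.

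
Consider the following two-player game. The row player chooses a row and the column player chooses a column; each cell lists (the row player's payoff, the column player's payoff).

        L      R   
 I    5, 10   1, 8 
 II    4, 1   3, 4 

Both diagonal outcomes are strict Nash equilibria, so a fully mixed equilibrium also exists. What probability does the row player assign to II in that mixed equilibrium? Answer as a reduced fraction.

2/5

The row player's mix p on I must make the column player indifferent between L and R.
The column player's payoff from L: 10p + 1(1−p). From R: 8p + 4(1−p).
Set equal: 2p = 3(1−p) → p = 3/5.
Probability on II is 1 − 3/5 = 2/5.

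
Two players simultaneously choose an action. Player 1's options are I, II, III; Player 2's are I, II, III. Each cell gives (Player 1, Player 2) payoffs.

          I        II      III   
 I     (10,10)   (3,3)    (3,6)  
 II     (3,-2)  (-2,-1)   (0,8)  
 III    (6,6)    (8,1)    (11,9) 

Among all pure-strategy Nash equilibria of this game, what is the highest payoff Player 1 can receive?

Both I is a pure NE (Player 1: 10 ≥ 6; Player 2: 10 ≥ 6). Player 1 gets 10.
Both III is a pure NE (Player 1: 11 ≥ 3; Player 2: 9 ≥ 6). Player 1 gets 11.
Every other cell has a profitable deviation for at least one player. Highest of {10, 11} is 11.

11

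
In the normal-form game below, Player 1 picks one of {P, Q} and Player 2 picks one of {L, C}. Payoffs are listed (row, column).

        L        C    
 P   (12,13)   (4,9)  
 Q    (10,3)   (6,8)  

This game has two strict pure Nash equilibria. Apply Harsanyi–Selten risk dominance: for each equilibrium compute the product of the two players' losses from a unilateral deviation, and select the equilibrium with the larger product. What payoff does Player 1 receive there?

6

At (P, L): Player 1 loses 12 − 10 = 2 by deviating; Player 2 loses 13 − 9 = 4. Product = 2·4 = 8.
At (Q, C): Player 1 loses 6 − 4 = 2 by deviating; Player 2 loses 8 − 3 = 5. Product = 2·5 = 10.
10 > 8, so (Q, C) is risk-dominant. Player 1's payoff there is 6.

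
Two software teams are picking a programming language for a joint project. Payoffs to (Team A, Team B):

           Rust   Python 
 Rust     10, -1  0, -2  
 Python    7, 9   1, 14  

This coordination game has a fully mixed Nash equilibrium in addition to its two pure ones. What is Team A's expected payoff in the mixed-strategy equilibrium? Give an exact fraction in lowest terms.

Team B mixes with probability q on Rust, chosen so Team A is indifferent: 10q + 0(1−q) = 7q + 1(1−q) gives q = 1/4.
Team A's expected payoff (from either row, since indifferent) is 10·1/4 + 0·3/4 = 5/2.

5/2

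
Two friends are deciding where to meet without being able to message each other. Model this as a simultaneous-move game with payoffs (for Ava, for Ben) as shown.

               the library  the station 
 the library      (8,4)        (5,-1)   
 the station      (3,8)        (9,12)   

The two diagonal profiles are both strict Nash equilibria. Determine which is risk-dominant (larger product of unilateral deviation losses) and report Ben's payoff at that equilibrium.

4

At both the library: Ava loses 8 − 3 = 5 by deviating; Ben loses 4 − (-1) = 5. Product = 5·5 = 25.
At both the station: Ava loses 9 − 5 = 4 by deviating; Ben loses 12 − 8 = 4. Product = 4·4 = 16.
25 > 16, so both the library is risk-dominant. Ben's payoff there is 4.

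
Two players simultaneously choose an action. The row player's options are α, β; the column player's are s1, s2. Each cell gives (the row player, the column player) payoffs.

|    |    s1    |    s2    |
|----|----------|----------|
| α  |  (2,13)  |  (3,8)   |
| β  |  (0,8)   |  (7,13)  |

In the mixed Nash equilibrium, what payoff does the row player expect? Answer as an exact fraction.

7/3

The column player mixes with probability q on s1, chosen so the row player is indifferent: 2q + 3(1−q) = 0q + 7(1−q) gives q = 2/3.
The row player's expected payoff (from either row, since indifferent) is 2·2/3 + 3·1/3 = 7/3.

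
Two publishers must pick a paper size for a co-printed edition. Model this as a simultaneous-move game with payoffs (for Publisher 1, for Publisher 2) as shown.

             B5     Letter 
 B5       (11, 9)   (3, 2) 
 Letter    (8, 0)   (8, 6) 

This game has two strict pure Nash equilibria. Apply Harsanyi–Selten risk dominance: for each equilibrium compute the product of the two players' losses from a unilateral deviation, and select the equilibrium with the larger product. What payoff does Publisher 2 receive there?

At both B5: Publisher 1 loses 11 − 8 = 3 by deviating; Publisher 2 loses 9 − 2 = 7. Product = 3·7 = 21.
At both Letter: Publisher 1 loses 8 − 3 = 5 by deviating; Publisher 2 loses 6 − 0 = 6. Product = 5·6 = 30.
30 > 21, so both Letter is risk-dominant. Publisher 2's payoff there is 6.

6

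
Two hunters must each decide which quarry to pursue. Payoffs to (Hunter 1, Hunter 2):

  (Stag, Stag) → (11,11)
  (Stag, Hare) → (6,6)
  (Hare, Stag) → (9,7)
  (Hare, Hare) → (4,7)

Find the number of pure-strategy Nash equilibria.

Both Stag: Hunter 1 gets 11 (best alternative 9); Hunter 2 gets 11 (best alternative 6). Neither deviates — NE.
Both Hare is not a NE: Hunter 1 would switch to Stag (6 > 4).
No other cell survives both best-response checks, so there is 1 pure NE.

1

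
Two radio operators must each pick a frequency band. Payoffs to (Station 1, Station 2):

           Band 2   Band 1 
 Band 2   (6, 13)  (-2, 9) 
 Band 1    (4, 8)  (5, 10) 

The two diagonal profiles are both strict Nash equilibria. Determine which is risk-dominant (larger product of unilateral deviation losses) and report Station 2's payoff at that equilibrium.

10

At both Band 2: Station 1 loses 6 − 4 = 2 by deviating; Station 2 loses 13 − 9 = 4. Product = 2·4 = 8.
At both Band 1: Station 1 loses 5 − (-2) = 7 by deviating; Station 2 loses 10 − 8 = 2. Product = 7·2 = 14.
14 > 8, so both Band 1 is risk-dominant. Station 2's payoff there is 10.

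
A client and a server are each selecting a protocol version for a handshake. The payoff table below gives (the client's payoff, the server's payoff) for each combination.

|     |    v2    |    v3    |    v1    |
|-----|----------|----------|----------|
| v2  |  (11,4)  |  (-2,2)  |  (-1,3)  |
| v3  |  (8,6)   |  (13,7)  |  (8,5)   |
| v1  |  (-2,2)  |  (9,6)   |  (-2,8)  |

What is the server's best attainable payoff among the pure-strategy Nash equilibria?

7

Both v2 is a pure NE (the client: 11 ≥ 8; the server: 4 ≥ 3). The server gets 4.
Both v3 is a pure NE (the client: 13 ≥ 9; the server: 7 ≥ 6). The server gets 7.
Every other cell has a profitable deviation for at least one player. Highest of {4, 7} is 7.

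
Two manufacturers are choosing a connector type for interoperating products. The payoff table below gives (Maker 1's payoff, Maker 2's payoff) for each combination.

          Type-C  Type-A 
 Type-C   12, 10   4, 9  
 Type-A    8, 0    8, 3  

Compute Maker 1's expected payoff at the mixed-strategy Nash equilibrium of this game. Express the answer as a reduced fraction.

Maker 2 mixes with probability q on Type-C, chosen so Maker 1 is indifferent: 12q + 4(1−q) = 8q + 8(1−q) gives q = 1/2.
Maker 1's expected payoff (from either row, since indifferent) is 12·1/2 + 4·1/2 = 8.

8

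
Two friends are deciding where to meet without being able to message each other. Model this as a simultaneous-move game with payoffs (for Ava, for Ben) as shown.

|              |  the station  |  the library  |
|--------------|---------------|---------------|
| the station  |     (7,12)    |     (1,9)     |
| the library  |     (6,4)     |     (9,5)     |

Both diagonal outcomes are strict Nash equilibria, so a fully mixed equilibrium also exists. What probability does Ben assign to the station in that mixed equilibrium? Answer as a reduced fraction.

Ben's mix q on the station must make Ava indifferent between the station and the library.
Ava's payoff from the station: 7q + 1(1−q). From the library: 6q + 9(1−q).
Set equal: 1q = 8(1−q) → q = 8/9.

8/9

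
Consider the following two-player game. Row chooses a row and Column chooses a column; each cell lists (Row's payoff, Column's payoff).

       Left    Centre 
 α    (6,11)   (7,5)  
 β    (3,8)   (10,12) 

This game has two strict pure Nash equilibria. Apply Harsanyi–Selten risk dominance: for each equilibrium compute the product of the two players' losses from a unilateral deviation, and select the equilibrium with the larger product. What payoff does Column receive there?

At (α, Left): Row loses 6 − 3 = 3 by deviating; Column loses 11 − 5 = 6. Product = 3·6 = 18.
At (β, Centre): Row loses 10 − 7 = 3 by deviating; Column loses 12 − 8 = 4. Product = 3·4 = 12.
18 > 12, so (α, Left) is risk-dominant. Column's payoff there is 11.

11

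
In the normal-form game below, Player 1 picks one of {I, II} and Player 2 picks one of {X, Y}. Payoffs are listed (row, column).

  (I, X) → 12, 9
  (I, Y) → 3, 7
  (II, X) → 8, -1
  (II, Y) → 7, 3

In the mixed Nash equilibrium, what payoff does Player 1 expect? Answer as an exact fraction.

Player 2 mixes with probability q on X, chosen so Player 1 is indifferent: 12q + 3(1−q) = 8q + 7(1−q) gives q = 1/2.
Player 1's expected payoff (from either row, since indifferent) is 12·1/2 + 3·1/2 = 15/2.

15/2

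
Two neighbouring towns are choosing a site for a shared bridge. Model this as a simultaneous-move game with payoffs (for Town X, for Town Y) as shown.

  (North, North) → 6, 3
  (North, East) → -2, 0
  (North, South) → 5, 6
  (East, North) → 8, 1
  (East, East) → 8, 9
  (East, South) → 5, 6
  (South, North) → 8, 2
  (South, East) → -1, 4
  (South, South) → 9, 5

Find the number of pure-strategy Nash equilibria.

Both East: Town X gets 8 (best alternative -1); Town Y gets 9 (best alternative 6). Neither deviates — NE.
Both South: Town X gets 9 (best alternative 5); Town Y gets 5 (best alternative 4). Neither deviates — NE.
Both North is not a NE: Town X would switch to East (8 > 6).
No other cell survives both best-response checks, so there are 2 pure NE.

2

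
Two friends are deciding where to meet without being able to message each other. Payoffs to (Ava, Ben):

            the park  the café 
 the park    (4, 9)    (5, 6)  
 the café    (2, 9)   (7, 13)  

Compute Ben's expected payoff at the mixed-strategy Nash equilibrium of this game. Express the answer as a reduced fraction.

9

Ava mixes with probability p on the park, chosen so Ben is indifferent: 9p + 9(1−p) = 6p + 13(1−p) gives p = 4/7.
Ben's expected payoff is 9·4/7 + 9·3/7 = 9.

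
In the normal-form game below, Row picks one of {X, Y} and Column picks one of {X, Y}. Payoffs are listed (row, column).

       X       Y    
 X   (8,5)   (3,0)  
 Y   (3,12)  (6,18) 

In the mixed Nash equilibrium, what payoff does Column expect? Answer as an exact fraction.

90/11

Row mixes with probability p on X, chosen so Column is indifferent: 5p + 12(1−p) = 0p + 18(1−p) gives p = 6/11.
Column's expected payoff is 5·6/11 + 12·5/11 = 90/11.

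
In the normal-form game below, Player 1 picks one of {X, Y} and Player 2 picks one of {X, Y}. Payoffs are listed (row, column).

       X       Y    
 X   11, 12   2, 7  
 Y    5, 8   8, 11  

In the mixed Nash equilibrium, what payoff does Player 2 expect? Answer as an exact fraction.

Player 1 mixes with probability p on X, chosen so Player 2 is indifferent: 12p + 8(1−p) = 7p + 11(1−p) gives p = 3/8.
Player 2's expected payoff is 12·3/8 + 8·5/8 = 19/2.

19/2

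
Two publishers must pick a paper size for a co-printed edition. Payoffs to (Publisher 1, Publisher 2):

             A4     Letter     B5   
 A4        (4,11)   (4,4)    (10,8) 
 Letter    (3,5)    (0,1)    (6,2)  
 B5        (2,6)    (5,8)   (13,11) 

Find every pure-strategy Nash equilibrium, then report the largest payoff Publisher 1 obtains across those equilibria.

Both A4 is a pure NE (Publisher 1: 4 ≥ 3; Publisher 2: 11 ≥ 8). Publisher 1 gets 4.
Both B5 is a pure NE (Publisher 1: 13 ≥ 10; Publisher 2: 11 ≥ 8). Publisher 1 gets 13.
Every other cell has a profitable deviation for at least one player. Highest of {4, 13} is 13.

13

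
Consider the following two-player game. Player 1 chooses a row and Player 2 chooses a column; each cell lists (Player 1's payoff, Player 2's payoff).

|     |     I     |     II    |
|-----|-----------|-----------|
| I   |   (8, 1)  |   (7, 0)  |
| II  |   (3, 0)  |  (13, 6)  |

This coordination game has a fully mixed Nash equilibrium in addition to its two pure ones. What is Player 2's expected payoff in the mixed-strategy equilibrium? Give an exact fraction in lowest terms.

6/7

Player 1 mixes with probability p on I, chosen so Player 2 is indifferent: 1p + 0(1−p) = 0p + 6(1−p) gives p = 6/7.
Player 2's expected payoff is 1·6/7 + 0·1/7 = 6/7.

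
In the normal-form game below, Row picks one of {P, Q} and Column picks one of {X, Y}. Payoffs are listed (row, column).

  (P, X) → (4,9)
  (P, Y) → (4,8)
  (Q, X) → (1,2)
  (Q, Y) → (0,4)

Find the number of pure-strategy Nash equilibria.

1

(P, X): Row gets 4 (best alternative 1); Column gets 9 (best alternative 8). Neither deviates — NE.
(Q, Y) is not a NE: Row would switch to P (4 > 0).
No other cell survives both best-response checks, so there is 1 pure NE.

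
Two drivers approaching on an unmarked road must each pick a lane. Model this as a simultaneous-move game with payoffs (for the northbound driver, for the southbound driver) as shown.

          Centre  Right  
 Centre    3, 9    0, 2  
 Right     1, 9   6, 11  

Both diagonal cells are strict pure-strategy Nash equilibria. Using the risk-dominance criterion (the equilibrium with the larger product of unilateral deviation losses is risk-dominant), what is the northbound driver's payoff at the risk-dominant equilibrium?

At both Centre: the northbound driver loses 3 − 1 = 2 by deviating; the southbound driver loses 9 − 2 = 7. Product = 2·7 = 14.
At both Right: the northbound driver loses 6 − 0 = 6 by deviating; the southbound driver loses 11 − 9 = 2. Product = 6·2 = 12.
14 > 12, so both Centre is risk-dominant. The northbound driver's payoff there is 3.

3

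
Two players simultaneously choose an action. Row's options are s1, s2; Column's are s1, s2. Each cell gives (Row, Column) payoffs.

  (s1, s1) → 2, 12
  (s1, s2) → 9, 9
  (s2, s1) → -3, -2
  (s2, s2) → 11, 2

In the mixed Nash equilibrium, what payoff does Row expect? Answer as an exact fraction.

7

Column mixes with probability q on s1, chosen so Row is indifferent: 2q + 9(1−q) = (-3)q + 11(1−q) gives q = 2/7.
Row's expected payoff (from either row, since indifferent) is 2·2/7 + 9·5/7 = 7.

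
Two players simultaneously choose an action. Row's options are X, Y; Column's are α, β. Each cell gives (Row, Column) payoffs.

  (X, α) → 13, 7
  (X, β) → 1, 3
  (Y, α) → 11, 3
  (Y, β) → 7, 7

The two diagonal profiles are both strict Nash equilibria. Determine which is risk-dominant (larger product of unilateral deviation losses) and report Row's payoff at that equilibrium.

7

At (X, α): Row loses 13 − 11 = 2 by deviating; Column loses 7 − 3 = 4. Product = 2·4 = 8.
At (Y, β): Row loses 7 − 1 = 6 by deviating; Column loses 7 − 3 = 4. Product = 6·4 = 24.
24 > 8, so (Y, β) is risk-dominant. Row's payoff there is 7.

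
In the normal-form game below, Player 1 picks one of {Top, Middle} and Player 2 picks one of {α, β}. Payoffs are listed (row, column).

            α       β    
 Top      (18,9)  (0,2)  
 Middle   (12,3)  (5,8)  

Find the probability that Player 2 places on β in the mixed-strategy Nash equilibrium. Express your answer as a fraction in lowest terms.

Player 2's mix q on α must make Player 1 indifferent between Top and Middle.
Player 1's payoff from Top: 18q + 0(1−q). From Middle: 12q + 5(1−q).
Set equal: 6q = 5(1−q) → q = 5/11.
Probability on β is 1 − 5/11 = 6/11.

6/11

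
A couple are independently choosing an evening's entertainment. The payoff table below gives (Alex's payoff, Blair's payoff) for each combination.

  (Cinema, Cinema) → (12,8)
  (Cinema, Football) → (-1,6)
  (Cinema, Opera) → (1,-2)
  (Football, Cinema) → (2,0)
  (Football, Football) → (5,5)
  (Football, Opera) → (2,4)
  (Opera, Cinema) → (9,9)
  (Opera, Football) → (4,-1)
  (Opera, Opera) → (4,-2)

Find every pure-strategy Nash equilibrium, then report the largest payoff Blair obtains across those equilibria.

8

Both Cinema is a pure NE (Alex: 12 ≥ 9; Blair: 8 ≥ 6). Blair gets 8.
Both Football is a pure NE (Alex: 5 ≥ 4; Blair: 5 ≥ 4). Blair gets 5.
Every other cell has a profitable deviation for at least one player. Highest of {8, 5} is 8.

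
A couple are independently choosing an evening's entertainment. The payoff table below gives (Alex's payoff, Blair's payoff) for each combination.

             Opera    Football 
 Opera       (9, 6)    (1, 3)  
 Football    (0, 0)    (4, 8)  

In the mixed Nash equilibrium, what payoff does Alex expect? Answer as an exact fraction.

Blair mixes with probability q on Opera, chosen so Alex is indifferent: 9q + 1(1−q) = 0q + 4(1−q) gives q = 1/4.
Alex's expected payoff (from either row, since indifferent) is 9·1/4 + 1·3/4 = 3.

3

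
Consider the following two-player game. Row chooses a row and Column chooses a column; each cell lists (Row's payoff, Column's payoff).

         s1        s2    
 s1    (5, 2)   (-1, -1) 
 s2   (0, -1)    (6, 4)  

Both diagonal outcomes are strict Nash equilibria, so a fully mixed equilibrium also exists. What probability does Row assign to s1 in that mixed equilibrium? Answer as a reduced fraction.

Row's mix p on s1 must make Column indifferent between s1 and s2.
Column's payoff from s1: 2p + (-1)(1−p). From s2: (-1)p + 4(1−p).
Set equal: 3p = 5(1−p) → p = 5/8.

5/8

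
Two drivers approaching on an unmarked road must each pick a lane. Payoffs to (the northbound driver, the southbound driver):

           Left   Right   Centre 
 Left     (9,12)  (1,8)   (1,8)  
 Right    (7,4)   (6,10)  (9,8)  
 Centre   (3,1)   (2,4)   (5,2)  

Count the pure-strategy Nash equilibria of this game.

2

Both Left: the northbound driver gets 9 (best alternative 7); the southbound driver gets 12 (best alternative 8). Neither deviates — NE.
Both Right: the northbound driver gets 6 (best alternative 2); the southbound driver gets 10 (best alternative 8). Neither deviates — NE.
Both Centre is not a NE: the northbound driver would switch to Right (9 > 5).
No other cell survives both best-response checks, so there are 2 pure NE.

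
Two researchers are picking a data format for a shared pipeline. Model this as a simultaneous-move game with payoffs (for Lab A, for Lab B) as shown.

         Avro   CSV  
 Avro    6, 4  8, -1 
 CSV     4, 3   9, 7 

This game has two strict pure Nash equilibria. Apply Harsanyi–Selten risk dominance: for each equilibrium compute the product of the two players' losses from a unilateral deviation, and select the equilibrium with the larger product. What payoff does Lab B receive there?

4

At both Avro: Lab A loses 6 − 4 = 2 by deviating; Lab B loses 4 − (-1) = 5. Product = 2·5 = 10.
At both CSV: Lab A loses 9 − 8 = 1 by deviating; Lab B loses 7 − 3 = 4. Product = 1·4 = 4.
10 > 4, so both Avro is risk-dominant. Lab B's payoff there is 4.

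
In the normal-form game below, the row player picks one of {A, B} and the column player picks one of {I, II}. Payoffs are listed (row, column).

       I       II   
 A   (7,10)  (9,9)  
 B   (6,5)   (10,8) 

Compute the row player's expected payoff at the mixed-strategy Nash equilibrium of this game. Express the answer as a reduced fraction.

8

The column player mixes with probability q on I, chosen so the row player is indifferent: 7q + 9(1−q) = 6q + 10(1−q) gives q = 1/2.
The row player's expected payoff (from either row, since indifferent) is 7·1/2 + 9·1/2 = 8.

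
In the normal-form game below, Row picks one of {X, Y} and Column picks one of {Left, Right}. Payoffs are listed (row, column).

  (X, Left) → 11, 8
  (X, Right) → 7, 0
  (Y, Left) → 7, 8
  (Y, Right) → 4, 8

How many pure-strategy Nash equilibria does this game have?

(X, Left): Row gets 11 (best alternative 7); Column gets 8 (best alternative 0). Neither deviates — NE.
(Y, Right) is not a NE: Row would switch to X (7 > 4).
No other cell survives both best-response checks, so there is 1 pure NE.

1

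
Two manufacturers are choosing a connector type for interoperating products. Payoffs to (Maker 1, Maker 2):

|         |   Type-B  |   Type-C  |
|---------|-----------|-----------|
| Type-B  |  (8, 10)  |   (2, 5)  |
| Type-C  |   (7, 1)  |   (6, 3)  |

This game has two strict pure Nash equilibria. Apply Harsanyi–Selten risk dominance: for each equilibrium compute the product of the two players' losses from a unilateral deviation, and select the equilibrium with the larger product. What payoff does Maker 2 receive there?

3

At both Type-B: Maker 1 loses 8 − 7 = 1 by deviating; Maker 2 loses 10 − 5 = 5. Product = 1·5 = 5.
At both Type-C: Maker 1 loses 6 − 2 = 4 by deviating; Maker 2 loses 3 − 1 = 2. Product = 4·2 = 8.
8 > 5, so both Type-C is risk-dominant. Maker 2's payoff there is 3.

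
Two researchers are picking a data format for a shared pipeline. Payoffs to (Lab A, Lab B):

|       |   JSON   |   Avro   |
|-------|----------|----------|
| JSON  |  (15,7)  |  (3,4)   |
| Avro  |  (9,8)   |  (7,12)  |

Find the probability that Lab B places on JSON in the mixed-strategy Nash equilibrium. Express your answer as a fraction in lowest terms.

2/5

Lab B's mix q on JSON must make Lab A indifferent between JSON and Avro.
Lab A's payoff from JSON: 15q + 3(1−q). From Avro: 9q + 7(1−q).
Set equal: 6q = 4(1−q) → q = 4/10 = 2/5.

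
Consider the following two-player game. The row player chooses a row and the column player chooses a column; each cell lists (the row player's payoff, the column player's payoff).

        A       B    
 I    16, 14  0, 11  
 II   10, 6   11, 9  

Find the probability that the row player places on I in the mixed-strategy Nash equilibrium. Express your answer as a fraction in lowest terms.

The row player's mix p on I must make the column player indifferent between A and B.
The column player's payoff from A: 14p + 6(1−p). From B: 11p + 9(1−p).
Set equal: 3p = 3(1−p) → p = 3/6 = 1/2.

1/2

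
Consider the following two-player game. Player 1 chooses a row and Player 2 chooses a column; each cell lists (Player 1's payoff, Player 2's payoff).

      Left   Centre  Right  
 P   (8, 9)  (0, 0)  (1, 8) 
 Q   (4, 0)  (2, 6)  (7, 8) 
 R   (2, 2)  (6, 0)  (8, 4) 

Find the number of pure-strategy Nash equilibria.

(P, Left): Player 1 gets 8 (best alternative 4); Player 2 gets 9 (best alternative 8). Neither deviates — NE.
(R, Right): Player 1 gets 8 (best alternative 7); Player 2 gets 4 (best alternative 2). Neither deviates — NE.
(Q, Centre) is not a NE: Player 1 would switch to R (6 > 2).
No other cell survives both best-response checks, so there are 2 pure NE.

2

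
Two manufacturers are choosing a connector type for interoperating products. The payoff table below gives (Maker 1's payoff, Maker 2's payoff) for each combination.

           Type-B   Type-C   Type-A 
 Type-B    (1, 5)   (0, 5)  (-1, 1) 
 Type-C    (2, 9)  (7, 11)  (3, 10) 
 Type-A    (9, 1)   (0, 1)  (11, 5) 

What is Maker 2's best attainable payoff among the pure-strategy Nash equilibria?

11

Both Type-C is a pure NE (Maker 1: 7 ≥ 0; Maker 2: 11 ≥ 10). Maker 2 gets 11.
Both Type-A is a pure NE (Maker 1: 11 ≥ 3; Maker 2: 5 ≥ 1). Maker 2 gets 5.
Every other cell has a profitable deviation for at least one player. Highest of {11, 5} is 11.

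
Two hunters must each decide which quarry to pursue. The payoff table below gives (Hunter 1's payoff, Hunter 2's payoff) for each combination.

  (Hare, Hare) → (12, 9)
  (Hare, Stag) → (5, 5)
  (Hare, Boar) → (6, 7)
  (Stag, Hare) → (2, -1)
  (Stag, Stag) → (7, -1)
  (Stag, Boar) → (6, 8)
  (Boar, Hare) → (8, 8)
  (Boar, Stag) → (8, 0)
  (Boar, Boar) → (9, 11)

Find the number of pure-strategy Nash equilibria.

Both Hare: Hunter 1 gets 12 (best alternative 8); Hunter 2 gets 9 (best alternative 7). Neither deviates — NE.
Both Boar: Hunter 1 gets 9 (best alternative 6); Hunter 2 gets 11 (best alternative 8). Neither deviates — NE.
Both Stag is not a NE: Hunter 1 would switch to Boar (8 > 7).
No other cell survives both best-response checks, so there are 2 pure NE.

2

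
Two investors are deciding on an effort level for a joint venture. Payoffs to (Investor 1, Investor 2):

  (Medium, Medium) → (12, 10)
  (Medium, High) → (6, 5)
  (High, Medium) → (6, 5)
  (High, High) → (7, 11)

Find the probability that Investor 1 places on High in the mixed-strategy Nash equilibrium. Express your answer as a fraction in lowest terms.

Investor 1's mix p on Medium must make Investor 2 indifferent between Medium and High.
Investor 2's payoff from Medium: 10p + 5(1−p). From High: 5p + 11(1−p).
Set equal: 5p = 6(1−p) → p = 6/11.
Probability on High is 1 − 6/11 = 5/11.

5/11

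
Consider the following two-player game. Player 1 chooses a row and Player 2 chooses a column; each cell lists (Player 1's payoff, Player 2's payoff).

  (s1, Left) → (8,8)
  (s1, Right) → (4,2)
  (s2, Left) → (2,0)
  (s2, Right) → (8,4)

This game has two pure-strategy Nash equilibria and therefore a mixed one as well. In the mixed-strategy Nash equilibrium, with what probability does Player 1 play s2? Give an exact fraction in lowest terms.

Player 1's mix p on s1 must make Player 2 indifferent between Left and Right.
Player 2's payoff from Left: 8p + 0(1−p). From Right: 2p + 4(1−p).
Set equal: 6p = 4(1−p) → p = 4/10 = 2/5.
Probability on s2 is 1 − 2/5 = 3/5.

3/5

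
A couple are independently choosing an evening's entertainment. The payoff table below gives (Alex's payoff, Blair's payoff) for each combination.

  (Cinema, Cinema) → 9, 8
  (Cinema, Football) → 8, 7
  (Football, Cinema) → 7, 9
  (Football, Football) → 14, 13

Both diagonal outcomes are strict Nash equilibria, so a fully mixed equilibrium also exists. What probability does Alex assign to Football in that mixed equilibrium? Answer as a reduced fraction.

Alex's mix p on Cinema must make Blair indifferent between Cinema and Football.
Blair's payoff from Cinema: 8p + 9(1−p). From Football: 7p + 13(1−p).
Set equal: 1p = 4(1−p) → p = 4/5.
Probability on Football is 1 − 4/5 = 1/5.

1/5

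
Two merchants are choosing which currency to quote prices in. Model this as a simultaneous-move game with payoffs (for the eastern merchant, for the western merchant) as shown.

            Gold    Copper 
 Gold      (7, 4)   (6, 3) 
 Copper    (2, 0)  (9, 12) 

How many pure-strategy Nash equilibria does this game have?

2

Both Gold: the eastern merchant gets 7 (best alternative 2); the western merchant gets 4 (best alternative 3). Neither deviates — NE.
Both Copper: the eastern merchant gets 9 (best alternative 6); the western merchant gets 12 (best alternative 0). Neither deviates — NE.
(Copper, Gold) is not a NE: the eastern merchant would switch to Gold (7 > 2).
No other cell survives both best-response checks, so there are 2 pure NE.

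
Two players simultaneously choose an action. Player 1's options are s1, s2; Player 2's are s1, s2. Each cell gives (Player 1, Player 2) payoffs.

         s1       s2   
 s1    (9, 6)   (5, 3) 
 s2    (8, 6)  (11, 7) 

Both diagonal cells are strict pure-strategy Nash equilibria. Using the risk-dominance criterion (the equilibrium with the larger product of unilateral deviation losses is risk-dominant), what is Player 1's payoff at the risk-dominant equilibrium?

At both s1: Player 1 loses 9 − 8 = 1 by deviating; Player 2 loses 6 − 3 = 3. Product = 1·3 = 3.
At both s2: Player 1 loses 11 − 5 = 6 by deviating; Player 2 loses 7 − 6 = 1. Product = 6·1 = 6.
6 > 3, so both s2 is risk-dominant. Player 1's payoff there is 11.

11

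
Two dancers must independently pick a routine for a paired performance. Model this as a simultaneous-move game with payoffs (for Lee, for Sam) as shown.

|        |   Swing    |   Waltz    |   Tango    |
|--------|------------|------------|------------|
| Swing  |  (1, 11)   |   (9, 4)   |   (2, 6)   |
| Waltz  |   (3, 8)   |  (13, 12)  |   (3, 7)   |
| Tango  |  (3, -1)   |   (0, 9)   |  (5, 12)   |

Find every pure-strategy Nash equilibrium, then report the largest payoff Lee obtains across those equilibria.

13

Both Waltz is a pure NE (Lee: 13 ≥ 9; Sam: 12 ≥ 8). Lee gets 13.
Both Tango is a pure NE (Lee: 5 ≥ 3; Sam: 12 ≥ 9). Lee gets 5.
Every other cell has a profitable deviation for at least one player. Highest of {13, 5} is 13.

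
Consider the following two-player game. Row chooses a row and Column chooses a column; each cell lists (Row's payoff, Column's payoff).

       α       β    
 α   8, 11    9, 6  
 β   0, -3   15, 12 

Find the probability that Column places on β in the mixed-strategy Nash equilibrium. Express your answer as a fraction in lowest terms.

Column's mix q on α must make Row indifferent between α and β.
Row's payoff from α: 8q + 9(1−q). From β: 0q + 15(1−q).
Set equal: 8q = 6(1−q) → q = 6/14 = 3/7.
Probability on β is 1 − 3/7 = 4/7.

4/7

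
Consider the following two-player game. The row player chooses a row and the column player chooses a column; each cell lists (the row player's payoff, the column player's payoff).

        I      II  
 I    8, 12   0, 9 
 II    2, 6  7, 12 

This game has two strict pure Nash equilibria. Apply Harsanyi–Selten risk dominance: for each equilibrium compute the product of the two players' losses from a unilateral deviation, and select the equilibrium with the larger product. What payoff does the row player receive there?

At both I: the row player loses 8 − 2 = 6 by deviating; the column player loses 12 − 9 = 3. Product = 6·3 = 18.
At both II: the row player loses 7 − 0 = 7 by deviating; the column player loses 12 − 6 = 6. Product = 7·6 = 42.
42 > 18, so both II is risk-dominant. The row player's payoff there is 7.

7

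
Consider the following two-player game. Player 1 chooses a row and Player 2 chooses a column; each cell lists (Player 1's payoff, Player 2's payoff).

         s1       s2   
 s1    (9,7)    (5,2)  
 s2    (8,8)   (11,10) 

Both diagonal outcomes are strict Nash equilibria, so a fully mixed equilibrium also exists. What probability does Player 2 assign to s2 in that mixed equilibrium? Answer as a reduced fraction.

1/7

Player 2's mix q on s1 must make Player 1 indifferent between s1 and s2.
Player 1's payoff from s1: 9q + 5(1−q). From s2: 8q + 11(1−q).
Set equal: 1q = 6(1−q) → q = 6/7.
Probability on s2 is 1 − 6/7 = 1/7.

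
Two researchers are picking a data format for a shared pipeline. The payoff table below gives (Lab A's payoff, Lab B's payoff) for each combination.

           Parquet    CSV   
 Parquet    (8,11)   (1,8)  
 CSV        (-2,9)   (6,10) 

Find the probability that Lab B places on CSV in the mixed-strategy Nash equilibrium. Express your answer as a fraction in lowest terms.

Lab B's mix q on Parquet must make Lab A indifferent between Parquet and CSV.
Lab A's payoff from Parquet: 8q + 1(1−q). From CSV: (-2)q + 6(1−q).
Set equal: 10q = 5(1−q) → q = 5/15 = 1/3.
Probability on CSV is 1 − 1/3 = 2/3.

2/3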